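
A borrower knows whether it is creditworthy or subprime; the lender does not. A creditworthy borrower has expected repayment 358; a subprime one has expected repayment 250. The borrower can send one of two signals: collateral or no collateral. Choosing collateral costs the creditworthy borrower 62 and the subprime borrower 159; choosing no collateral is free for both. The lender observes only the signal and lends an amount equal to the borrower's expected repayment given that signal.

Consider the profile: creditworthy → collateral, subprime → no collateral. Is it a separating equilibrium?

If types separate, collateral earns payment 358 and no collateral earns 250.
Creditworthy: collateral gives 358 − 62 = 296; no collateral gives 250 − 0 = 250. No deviation. ✓
Subprime: no collateral gives 250 − 0 = 250; collateral gives 358 − 159 = 199. No deviation. ✓
Neither type gains from mimicking the other.

Yes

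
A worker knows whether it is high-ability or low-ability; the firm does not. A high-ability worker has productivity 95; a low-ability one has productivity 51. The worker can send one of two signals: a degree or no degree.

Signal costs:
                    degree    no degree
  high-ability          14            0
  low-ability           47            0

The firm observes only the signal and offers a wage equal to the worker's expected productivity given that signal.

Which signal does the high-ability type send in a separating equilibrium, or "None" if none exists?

Try high-ability → degree, low-ability → no degree:
  If types separate, degree earns payment 95 and no degree earns 51.
  High-ability: degree gives 95 − 14 = 81; no degree gives 51 − 0 = 51. No deviation. ✓
  Low-ability: no degree gives 51 − 0 = 51; degree gives 95 − 47 = 48. No deviation. ✓
Both hold — the high-ability type sends degree.

degree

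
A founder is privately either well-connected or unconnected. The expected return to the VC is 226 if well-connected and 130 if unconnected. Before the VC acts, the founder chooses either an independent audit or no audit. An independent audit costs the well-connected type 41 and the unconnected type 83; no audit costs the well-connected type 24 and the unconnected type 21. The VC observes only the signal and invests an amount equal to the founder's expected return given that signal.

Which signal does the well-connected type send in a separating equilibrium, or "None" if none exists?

Try well-connected → audit, unconnected → no audit:
  Under separation the VC infers type exactly: audit → well-connected (pays 226), no audit → unconnected (pays 130).
  Well-connected: audit gives 226 − 41 = 185; no audit gives 130 − 24 = 106. No deviation. ✓
  Unconnected: no audit gives 130 − 21 = 109; audit gives 226 − 83 = 143. Would deviate. ✗
Try well-connected → no audit, unconnected → audit:
  Under separation the VC infers type exactly: no audit → well-connected (pays 226), audit → unconnected (pays 130).
  Well-connected: no audit gives 226 − 24 = 202; audit gives 130 − 41 = 89. No deviation. ✓
  Unconnected: audit gives 130 − 83 = 47; no audit gives 226 − 21 = 205. Would deviate. ✗
Neither assignment is incentive-compatible.

None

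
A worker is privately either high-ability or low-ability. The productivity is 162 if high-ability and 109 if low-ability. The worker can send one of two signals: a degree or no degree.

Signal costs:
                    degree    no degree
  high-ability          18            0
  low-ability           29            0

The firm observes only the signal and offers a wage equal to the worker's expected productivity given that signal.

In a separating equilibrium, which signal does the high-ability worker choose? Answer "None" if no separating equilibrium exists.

Try high-ability → degree, low-ability → no degree:
  Under separation the firm infers type exactly: degree → high-ability (pays 162), no degree → low-ability (pays 109).
  High-ability: degree gives 162 − 18 = 144; no degree gives 109 − 0 = 109. No deviation. ✓
  Low-ability: no degree gives 109 − 0 = 109; degree gives 162 − 29 = 133. Would deviate. ✗
Try high-ability → no degree, low-ability → degree:
  Under separation the firm infers type exactly: no degree → high-ability (pays 162), degree → low-ability (pays 109).
  High-ability: no degree gives 162 − 0 = 162; degree gives 109 − 18 = 91. No deviation. ✓
  Low-ability: degree gives 109 − 29 = 80; no degree gives 162 − 0 = 162. Would deviate. ✗
Neither assignment is incentive-compatible.

None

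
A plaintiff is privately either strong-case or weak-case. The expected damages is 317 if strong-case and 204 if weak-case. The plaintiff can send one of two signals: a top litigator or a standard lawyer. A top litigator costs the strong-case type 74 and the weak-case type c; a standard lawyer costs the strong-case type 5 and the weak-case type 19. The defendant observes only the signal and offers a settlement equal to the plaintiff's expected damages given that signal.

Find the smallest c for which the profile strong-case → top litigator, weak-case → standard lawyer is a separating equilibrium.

132

Under separation: top litigator → strong-case (pays 317); standard lawyer → weak-case (pays 204).
Strong-case: 317 − 74 = 243 ≥ 204 − 5 = 199. Holds regardless of c. ✓
Weak-case: 204 − 19 ≥ 317 − c, so c ≥ 317 − 185 = 132.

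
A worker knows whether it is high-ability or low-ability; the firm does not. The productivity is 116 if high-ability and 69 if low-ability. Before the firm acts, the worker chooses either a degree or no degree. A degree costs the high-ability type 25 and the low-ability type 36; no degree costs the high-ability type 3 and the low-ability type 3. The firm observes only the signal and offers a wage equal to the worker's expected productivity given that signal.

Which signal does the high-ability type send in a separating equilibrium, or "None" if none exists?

None

Try high-ability → degree, low-ability → no degree:
  If types separate, degree earns payment 116 and no degree earns 69.
  High-ability: degree gives 116 − 25 = 91; no degree gives 69 − 3 = 66. No deviation. ✓
  Low-ability: no degree gives 69 − 3 = 66; degree gives 116 − 36 = 80. Would deviate. ✗
Try high-ability → no degree, low-ability → degree:
  If types separate, no degree earns payment 116 and degree earns 69.
  High-ability: no degree gives 116 − 3 = 113; degree gives 69 − 25 = 44. No deviation. ✓
  Low-ability: degree gives 69 − 36 = 33; no degree gives 116 − 3 = 113. Would deviate. ✗
Neither assignment is incentive-compatible.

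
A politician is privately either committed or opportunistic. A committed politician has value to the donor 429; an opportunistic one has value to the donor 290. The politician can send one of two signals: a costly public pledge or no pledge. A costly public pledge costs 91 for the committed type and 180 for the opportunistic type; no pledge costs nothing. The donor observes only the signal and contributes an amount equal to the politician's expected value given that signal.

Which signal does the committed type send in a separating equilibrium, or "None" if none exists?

pledge

Try committed → pledge, opportunistic → no pledge:
  Under separation the donor infers type exactly: pledge → committed (pays 429), no pledge → opportunistic (pays 290).
  Committed: pledge gives 429 − 91 = 338; no pledge gives 290 − 0 = 290. No deviation. ✓
  Opportunistic: no pledge gives 290 − 0 = 290; pledge gives 429 − 180 = 249. No deviation. ✓
Both hold — the committed type sends pledge.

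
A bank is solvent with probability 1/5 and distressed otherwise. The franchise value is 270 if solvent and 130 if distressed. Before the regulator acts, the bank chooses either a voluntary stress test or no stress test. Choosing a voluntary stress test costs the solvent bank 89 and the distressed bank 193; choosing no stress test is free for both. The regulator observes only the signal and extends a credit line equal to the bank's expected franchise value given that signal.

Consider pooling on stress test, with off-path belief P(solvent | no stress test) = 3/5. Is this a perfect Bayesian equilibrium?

No

At the pooled signal (stress test) the regulator holds the prior 1/5 and pays 1/5·270 + 4/5·130 = 158. Off-path (no stress test) belief 3/5 gives 3/5·270 + 2/5·130 = 214.
Solvent: stress test gives 158 − 89 = 69; no stress test gives 214 − 0 = 214. Deviates. ✗
Distressed: stress test gives 158 − 193 = -35; no stress test gives 214 − 0 = 214. Deviates. ✗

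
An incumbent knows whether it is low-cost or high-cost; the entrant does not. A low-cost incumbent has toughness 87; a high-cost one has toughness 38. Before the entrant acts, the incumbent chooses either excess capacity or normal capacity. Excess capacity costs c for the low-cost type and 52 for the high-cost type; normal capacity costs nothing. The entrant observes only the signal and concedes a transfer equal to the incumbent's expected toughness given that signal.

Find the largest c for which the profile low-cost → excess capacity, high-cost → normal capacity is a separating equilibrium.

Under separation: excess capacity → low-cost (pays 87); normal capacity → high-cost (pays 38).
High-cost: 38 − 0 = 38 ≥ 87 − 52 = 35. Holds regardless of c. ✓
Low-cost: 87 − c ≥ 38 − 0, so c ≤ 87 − 38 = 49.

49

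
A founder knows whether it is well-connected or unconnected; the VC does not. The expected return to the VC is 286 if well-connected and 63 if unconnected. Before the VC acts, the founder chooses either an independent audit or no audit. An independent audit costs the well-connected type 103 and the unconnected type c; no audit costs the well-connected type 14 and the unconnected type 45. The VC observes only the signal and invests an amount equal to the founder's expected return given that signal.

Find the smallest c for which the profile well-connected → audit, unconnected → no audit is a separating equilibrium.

268

Under separation: audit → well-connected (pays 286); no audit → unconnected (pays 63).
Well-connected: 286 − 103 = 183 ≥ 63 − 14 = 49. Holds regardless of c. ✓
Unconnected: 63 − 45 ≥ 286 − c, so c ≥ 286 − 18 = 268.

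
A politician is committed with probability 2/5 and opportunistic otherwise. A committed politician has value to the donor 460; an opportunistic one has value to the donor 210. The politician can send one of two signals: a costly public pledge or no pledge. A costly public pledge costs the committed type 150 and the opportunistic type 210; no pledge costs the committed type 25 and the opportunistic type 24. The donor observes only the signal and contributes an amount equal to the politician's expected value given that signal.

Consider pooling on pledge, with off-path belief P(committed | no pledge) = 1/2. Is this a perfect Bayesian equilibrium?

No

At the pooled signal (pledge) the donor holds the prior 2/5 and pays 2/5·460 + 3/5·210 = 310. Off-path (no pledge) belief 1/2 gives 1/2·460 + 1/2·210 = 335.
Committed: pledge gives 310 − 150 = 160; no pledge gives 335 − 25 = 310. Deviates. ✗
Opportunistic: pledge gives 310 − 210 = 100; no pledge gives 335 − 24 = 311. Deviates. ✗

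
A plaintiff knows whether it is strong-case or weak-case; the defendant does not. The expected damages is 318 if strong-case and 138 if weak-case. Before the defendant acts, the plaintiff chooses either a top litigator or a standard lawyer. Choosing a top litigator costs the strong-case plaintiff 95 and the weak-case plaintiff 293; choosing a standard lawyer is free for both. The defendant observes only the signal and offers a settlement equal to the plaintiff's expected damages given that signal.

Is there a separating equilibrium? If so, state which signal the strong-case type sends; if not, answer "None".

Try strong-case → top litigator, weak-case → standard lawyer:
  Under separation the defendant infers type exactly: top litigator → strong-case (pays 318), standard lawyer → weak-case (pays 138).
  Strong-case: top litigator gives 318 − 95 = 223; standard lawyer gives 138 − 0 = 138. No deviation. ✓
  Weak-case: standard lawyer gives 138 − 0 = 138; top litigator gives 318 − 293 = 25. No deviation. ✓
Both hold — the strong-case type sends top litigator.

top litigator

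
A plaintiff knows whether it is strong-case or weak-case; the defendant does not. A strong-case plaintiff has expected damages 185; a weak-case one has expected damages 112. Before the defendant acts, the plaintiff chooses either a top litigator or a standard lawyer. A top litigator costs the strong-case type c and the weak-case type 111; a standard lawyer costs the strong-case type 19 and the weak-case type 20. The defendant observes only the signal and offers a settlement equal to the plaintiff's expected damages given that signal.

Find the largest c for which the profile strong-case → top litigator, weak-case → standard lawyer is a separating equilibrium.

Under separation: top litigator → strong-case (pays 185); standard lawyer → weak-case (pays 112).
Weak-case: 112 − 20 = 92 ≥ 185 − 111 = 74. Holds regardless of c. ✓
Strong-case: 185 − c ≥ 112 − 19, so c ≤ 185 − 93 = 92.

92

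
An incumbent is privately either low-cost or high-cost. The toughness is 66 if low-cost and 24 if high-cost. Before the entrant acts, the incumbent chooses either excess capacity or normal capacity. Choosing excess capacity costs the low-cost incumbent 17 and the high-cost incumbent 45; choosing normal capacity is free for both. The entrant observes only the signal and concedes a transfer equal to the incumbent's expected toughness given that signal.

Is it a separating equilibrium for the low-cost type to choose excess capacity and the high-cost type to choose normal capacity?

If types separate, excess capacity earns payment 66 and normal capacity earns 24.
Low-cost: excess capacity gives 66 − 17 = 49; normal capacity gives 24 − 0 = 24. No deviation. ✓
High-cost: normal capacity gives 24 − 0 = 24; excess capacity gives 66 − 45 = 21. No deviation. ✓
Both incentive constraints hold.

Yes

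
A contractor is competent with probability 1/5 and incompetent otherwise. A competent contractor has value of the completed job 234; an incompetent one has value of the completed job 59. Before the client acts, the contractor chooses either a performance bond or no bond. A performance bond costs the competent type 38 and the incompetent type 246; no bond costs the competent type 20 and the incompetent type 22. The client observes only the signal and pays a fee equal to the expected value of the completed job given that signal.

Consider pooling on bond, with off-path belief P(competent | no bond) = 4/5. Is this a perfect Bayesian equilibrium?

No

At the pooled signal (bond) the client holds the prior 1/5 and pays 1/5·234 + 4/5·59 = 94. Off-path (no bond) belief 4/5 gives 4/5·234 + 1/5·59 = 199.
Competent: bond gives 94 − 38 = 56; no bond gives 199 − 20 = 179. Deviates. ✗
Incompetent: bond gives 94 − 246 = -152; no bond gives 199 − 22 = 177. Deviates. ✗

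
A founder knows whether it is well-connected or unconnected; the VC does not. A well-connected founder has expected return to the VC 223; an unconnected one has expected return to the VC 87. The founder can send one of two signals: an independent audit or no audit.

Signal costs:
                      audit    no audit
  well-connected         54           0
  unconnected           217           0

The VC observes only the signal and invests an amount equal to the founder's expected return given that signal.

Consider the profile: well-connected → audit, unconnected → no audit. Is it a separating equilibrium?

Yes

If types separate, audit earns payment 223 and no audit earns 87.
Well-connected: audit gives 223 − 54 = 169; no audit gives 87 − 0 = 87. No deviation. ✓
Unconnected: no audit gives 87 − 0 = 87; audit gives 223 − 217 = 6. No deviation. ✓
Both incentive constraints hold.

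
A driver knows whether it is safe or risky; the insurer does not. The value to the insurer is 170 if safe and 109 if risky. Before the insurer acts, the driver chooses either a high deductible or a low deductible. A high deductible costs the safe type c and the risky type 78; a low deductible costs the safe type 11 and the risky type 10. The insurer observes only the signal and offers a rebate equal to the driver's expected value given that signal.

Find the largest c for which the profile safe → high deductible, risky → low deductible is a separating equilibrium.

72

Under separation: high deductible → safe (pays 170); low deductible → risky (pays 109).
Risky: 109 − 10 = 99 ≥ 170 − 78 = 92. Holds regardless of c. ✓
Safe: 170 − c ≥ 109 − 11, so c ≤ 170 − 98 = 72.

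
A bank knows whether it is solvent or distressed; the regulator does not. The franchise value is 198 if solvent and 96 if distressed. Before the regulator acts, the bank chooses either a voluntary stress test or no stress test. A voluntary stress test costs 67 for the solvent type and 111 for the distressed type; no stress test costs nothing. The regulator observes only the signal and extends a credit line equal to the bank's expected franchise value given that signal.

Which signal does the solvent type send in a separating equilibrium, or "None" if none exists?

stress test

Try solvent → stress test, distressed → no stress test:
  If types separate, stress test earns payment 198 and no stress test earns 96.
  Solvent: stress test gives 198 − 67 = 131; no stress test gives 96 − 0 = 96. No deviation. ✓
  Distressed: no stress test gives 96 − 0 = 96; stress test gives 198 − 111 = 87. No deviation. ✓
Both hold — the solvent type sends stress test.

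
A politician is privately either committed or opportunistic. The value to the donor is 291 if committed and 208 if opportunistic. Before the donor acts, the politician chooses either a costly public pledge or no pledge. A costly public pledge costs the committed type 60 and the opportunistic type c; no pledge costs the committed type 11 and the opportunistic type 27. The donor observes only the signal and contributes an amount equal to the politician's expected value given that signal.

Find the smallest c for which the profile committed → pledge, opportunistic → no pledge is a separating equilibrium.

110

Under separation: pledge → committed (pays 291); no pledge → opportunistic (pays 208).
Committed: 291 − 60 = 231 ≥ 208 − 11 = 197. Holds regardless of c. ✓
Opportunistic: 208 − 27 ≥ 291 − c, so c ≥ 291 − 181 = 110.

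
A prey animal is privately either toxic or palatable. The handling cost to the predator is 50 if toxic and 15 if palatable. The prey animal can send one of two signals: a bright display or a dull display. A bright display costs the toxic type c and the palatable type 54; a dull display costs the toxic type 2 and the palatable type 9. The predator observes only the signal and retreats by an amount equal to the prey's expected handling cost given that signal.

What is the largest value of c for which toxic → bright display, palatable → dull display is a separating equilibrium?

37

Under separation: bright display → toxic (pays 50); dull display → palatable (pays 15).
Palatable: 15 − 9 = 6 ≥ 50 − 54 = -4. Holds regardless of c. ✓
Toxic: 50 − c ≥ 15 − 2, so c ≤ 50 − 13 = 37.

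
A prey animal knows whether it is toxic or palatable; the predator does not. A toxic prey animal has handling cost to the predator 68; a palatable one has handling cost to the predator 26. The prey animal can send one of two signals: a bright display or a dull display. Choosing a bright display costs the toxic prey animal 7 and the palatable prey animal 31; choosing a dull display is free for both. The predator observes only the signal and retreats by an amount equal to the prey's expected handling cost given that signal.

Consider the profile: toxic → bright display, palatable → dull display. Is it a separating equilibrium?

No

If types separate, bright display earns payment 68 and dull display earns 26.
Toxic: bright display gives 68 − 7 = 61; dull display gives 26 − 0 = 26. No deviation. ✓
Palatable: dull display gives 26 − 0 = 26; bright display gives 68 − 31 = 37. Would deviate. ✗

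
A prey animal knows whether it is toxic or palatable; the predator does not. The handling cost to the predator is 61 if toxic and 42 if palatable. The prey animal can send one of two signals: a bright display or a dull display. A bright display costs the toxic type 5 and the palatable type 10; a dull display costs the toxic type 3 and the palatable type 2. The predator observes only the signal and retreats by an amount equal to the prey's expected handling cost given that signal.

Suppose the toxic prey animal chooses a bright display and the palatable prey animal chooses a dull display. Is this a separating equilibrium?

No

If types separate, bright display earns payment 61 and dull display earns 42.
Toxic: bright display gives 61 − 5 = 56; dull display gives 42 − 3 = 39. No deviation. ✓
Palatable: dull display gives 42 − 2 = 40; bright display gives 61 − 10 = 51. Would deviate. ✗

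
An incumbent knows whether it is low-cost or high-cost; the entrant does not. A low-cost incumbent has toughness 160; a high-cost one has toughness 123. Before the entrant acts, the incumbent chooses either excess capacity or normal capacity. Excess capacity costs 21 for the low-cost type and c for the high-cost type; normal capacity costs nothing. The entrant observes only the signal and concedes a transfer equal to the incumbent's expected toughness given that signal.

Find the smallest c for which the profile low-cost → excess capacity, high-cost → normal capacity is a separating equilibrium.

37

Under separation: excess capacity → low-cost (pays 160); normal capacity → high-cost (pays 123).
Low-cost: 160 − 21 = 139 ≥ 123 − 0 = 123. Holds regardless of c. ✓
High-cost: 123 − 0 ≥ 160 − c, so c ≥ 160 − 123 = 37.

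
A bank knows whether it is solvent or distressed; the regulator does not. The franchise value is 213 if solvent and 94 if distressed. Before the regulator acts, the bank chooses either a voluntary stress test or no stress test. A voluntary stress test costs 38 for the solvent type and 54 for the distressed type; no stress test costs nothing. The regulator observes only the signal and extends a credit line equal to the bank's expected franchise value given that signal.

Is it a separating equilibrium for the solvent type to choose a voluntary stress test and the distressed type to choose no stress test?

If types separate, stress test earns payment 213 and no stress test earns 94.
Solvent: stress test gives 213 − 38 = 175; no stress test gives 94 − 0 = 94. No deviation. ✓
Distressed: no stress test gives 94 − 0 = 94; stress test gives 213 − 54 = 159. Would deviate. ✗

No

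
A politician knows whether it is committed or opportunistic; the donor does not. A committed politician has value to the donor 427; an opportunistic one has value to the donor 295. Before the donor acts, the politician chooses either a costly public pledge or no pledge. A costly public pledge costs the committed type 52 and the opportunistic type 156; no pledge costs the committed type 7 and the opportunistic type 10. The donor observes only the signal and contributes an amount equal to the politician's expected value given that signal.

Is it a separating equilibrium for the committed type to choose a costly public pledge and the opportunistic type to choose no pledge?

Under separation the donor infers type exactly: pledge → committed (pays 427), no pledge → opportunistic (pays 295).
Committed: pledge gives 427 − 52 = 375; no pledge gives 295 − 7 = 288. No deviation. ✓
Opportunistic: no pledge gives 295 − 10 = 285; pledge gives 427 − 156 = 271. No deviation. ✓
Both incentive constraints hold.

Yes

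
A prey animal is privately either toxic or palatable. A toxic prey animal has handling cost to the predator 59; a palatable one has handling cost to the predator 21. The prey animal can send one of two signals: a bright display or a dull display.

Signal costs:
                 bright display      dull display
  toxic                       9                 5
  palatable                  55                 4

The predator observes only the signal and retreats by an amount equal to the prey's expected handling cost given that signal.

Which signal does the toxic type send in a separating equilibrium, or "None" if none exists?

bright display

Try toxic → bright display, palatable → dull display:
  If types separate, bright display earns payment 59 and dull display earns 21.
  Toxic: bright display gives 59 − 9 = 50; dull display gives 21 − 5 = 16. No deviation. ✓
  Palatable: dull display gives 21 − 4 = 17; bright display gives 59 − 55 = 4. No deviation. ✓
Both hold — the toxic type sends bright display.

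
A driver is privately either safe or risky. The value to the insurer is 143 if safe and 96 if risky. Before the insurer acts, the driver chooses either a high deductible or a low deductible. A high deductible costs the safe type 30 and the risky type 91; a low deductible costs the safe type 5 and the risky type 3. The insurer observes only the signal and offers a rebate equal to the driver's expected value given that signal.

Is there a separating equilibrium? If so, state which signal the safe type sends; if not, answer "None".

Try safe → high deductible, risky → low deductible:
  If types separate, high deductible earns payment 143 and low deductible earns 96.
  Safe: high deductible gives 143 − 30 = 113; low deductible gives 96 − 5 = 91. No deviation. ✓
  Risky: low deductible gives 96 − 3 = 93; high deductible gives 143 − 91 = 52. No deviation. ✓
Both hold — the safe type sends high deductible.

high deductible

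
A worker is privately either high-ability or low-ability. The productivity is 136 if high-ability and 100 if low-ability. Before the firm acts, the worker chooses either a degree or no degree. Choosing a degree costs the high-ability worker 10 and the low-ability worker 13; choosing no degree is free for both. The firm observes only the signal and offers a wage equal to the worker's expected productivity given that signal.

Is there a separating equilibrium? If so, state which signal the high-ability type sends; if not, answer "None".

None

Try high-ability → degree, low-ability → no degree:
  Under separation the firm infers type exactly: degree → high-ability (pays 136), no degree → low-ability (pays 100).
  High-ability: degree gives 136 − 10 = 126; no degree gives 100 − 0 = 100. No deviation. ✓
  Low-ability: no degree gives 100 − 0 = 100; degree gives 136 − 13 = 123. Would deviate. ✗
Try high-ability → no degree, low-ability → degree:
  Under separation the firm infers type exactly: no degree → high-ability (pays 136), degree → low-ability (pays 100).
  High-ability: no degree gives 136 − 0 = 136; degree gives 100 − 10 = 90. No deviation. ✓
  Low-ability: degree gives 100 − 13 = 87; no degree gives 136 − 0 = 136. Would deviate. ✗
Neither assignment is incentive-compatible.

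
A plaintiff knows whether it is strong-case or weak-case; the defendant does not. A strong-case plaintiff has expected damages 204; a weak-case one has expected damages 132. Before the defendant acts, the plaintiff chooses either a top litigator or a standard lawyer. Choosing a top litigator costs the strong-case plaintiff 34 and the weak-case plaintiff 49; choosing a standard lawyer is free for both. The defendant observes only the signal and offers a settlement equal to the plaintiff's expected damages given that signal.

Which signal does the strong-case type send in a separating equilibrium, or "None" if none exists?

None

Try strong-case → top litigator, weak-case → standard lawyer:
  Under separation the defendant infers type exactly: top litigator → strong-case (pays 204), standard lawyer → weak-case (pays 132).
  Strong-case: top litigator gives 204 − 34 = 170; standard lawyer gives 132 − 0 = 132. No deviation. ✓
  Weak-case: standard lawyer gives 132 − 0 = 132; top litigator gives 204 − 49 = 155. Would deviate. ✗
Try strong-case → standard lawyer, weak-case → top litigator:
  Under separation the defendant infers type exactly: standard lawyer → strong-case (pays 204), top litigator → weak-case (pays 132).
  Strong-case: standard lawyer gives 204 − 0 = 204; top litigator gives 132 − 34 = 98. No deviation. ✓
  Weak-case: top litigator gives 132 − 49 = 83; standard lawyer gives 204 − 0 = 204. Would deviate. ✗
Neither assignment is incentive-compatible.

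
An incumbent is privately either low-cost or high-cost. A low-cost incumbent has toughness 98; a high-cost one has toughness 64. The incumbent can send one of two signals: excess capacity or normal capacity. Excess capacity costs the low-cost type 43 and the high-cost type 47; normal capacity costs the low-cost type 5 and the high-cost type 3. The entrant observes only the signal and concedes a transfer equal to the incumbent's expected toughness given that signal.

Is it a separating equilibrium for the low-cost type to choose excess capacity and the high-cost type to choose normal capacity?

If types separate, excess capacity earns payment 98 and normal capacity earns 64.
Low-cost: excess capacity gives 98 − 43 = 55; normal capacity gives 64 − 5 = 59. Would deviate. ✗
High-cost: normal capacity gives 64 − 3 = 61; excess capacity gives 98 − 47 = 51. No deviation. ✓

No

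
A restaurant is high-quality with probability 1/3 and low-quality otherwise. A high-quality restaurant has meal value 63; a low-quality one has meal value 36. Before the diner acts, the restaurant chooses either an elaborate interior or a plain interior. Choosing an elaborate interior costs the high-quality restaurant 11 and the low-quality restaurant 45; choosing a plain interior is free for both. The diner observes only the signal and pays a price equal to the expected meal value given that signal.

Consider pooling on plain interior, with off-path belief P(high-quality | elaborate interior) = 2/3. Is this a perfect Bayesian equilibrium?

Yes

At the pooled signal (plain interior) the diner holds the prior 1/3 and pays 1/3·63 + 2/3·36 = 45. Off-path (elaborate interior) belief 2/3 gives 2/3·63 + 1/3·36 = 54.
High-quality: plain interior gives 45 − 0 = 45; elaborate interior gives 54 − 11 = 43. Stays. ✓
Low-quality: plain interior gives 45 − 0 = 45; elaborate interior gives 54 − 45 = 9. Stays. ✓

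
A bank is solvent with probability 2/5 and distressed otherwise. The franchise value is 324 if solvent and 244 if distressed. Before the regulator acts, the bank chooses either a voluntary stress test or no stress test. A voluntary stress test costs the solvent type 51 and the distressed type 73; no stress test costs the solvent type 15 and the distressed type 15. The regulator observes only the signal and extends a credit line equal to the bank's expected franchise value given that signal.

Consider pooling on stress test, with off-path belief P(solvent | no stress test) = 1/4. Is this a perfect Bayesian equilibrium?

At the pooled signal (stress test) the regulator holds the prior 2/5 and pays 2/5·324 + 3/5·244 = 276. Off-path (no stress test) belief 1/4 gives 1/4·324 + 3/4·244 = 264.
Solvent: stress test gives 276 − 51 = 225; no stress test gives 264 − 15 = 249. Deviates. ✗
Distressed: stress test gives 276 − 73 = 203; no stress test gives 264 − 15 = 249. Deviates. ✗

No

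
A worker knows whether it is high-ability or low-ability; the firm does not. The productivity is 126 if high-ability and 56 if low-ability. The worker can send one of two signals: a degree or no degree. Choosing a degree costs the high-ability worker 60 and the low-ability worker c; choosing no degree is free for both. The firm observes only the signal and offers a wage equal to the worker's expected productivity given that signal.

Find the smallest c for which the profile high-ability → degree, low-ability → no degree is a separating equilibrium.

Under separation: degree → high-ability (pays 126); no degree → low-ability (pays 56).
High-ability: 126 − 60 = 66 ≥ 56 − 0 = 56. Holds regardless of c. ✓
Low-ability: 56 − 0 ≥ 126 − c, so c ≥ 126 − 56 = 70.

70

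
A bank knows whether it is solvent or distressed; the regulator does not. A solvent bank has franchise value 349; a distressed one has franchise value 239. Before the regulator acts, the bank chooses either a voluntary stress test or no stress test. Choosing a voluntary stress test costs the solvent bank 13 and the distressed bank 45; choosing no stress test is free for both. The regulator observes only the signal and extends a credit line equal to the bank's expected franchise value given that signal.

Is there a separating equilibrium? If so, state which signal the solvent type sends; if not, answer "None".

Try solvent → stress test, distressed → no stress test:
  Under separation the regulator infers type exactly: stress test → solvent (pays 349), no stress test → distressed (pays 239).
  Solvent: stress test gives 349 − 13 = 336; no stress test gives 239 − 0 = 239. No deviation. ✓
  Distressed: no stress test gives 239 − 0 = 239; stress test gives 349 − 45 = 304. Would deviate. ✗
Try solvent → no stress test, distressed → stress test:
  Under separation the regulator infers type exactly: no stress test → solvent (pays 349), stress test → distressed (pays 239).
  Solvent: no stress test gives 349 − 0 = 349; stress test gives 239 − 13 = 226. No deviation. ✓
  Distressed: stress test gives 239 − 45 = 194; no stress test gives 349 − 0 = 349. Would deviate. ✗
Neither assignment is incentive-compatible.

None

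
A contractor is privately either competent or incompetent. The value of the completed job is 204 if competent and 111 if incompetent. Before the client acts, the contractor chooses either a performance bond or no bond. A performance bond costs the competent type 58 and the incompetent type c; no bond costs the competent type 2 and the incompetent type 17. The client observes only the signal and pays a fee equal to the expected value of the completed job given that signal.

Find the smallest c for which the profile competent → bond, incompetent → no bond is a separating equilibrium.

110

Under separation: bond → competent (pays 204); no bond → incompetent (pays 111).
Competent: 204 − 58 = 146 ≥ 111 − 2 = 109. Holds regardless of c. ✓
Incompetent: 111 − 17 ≥ 204 − c, so c ≥ 204 − 94 = 110.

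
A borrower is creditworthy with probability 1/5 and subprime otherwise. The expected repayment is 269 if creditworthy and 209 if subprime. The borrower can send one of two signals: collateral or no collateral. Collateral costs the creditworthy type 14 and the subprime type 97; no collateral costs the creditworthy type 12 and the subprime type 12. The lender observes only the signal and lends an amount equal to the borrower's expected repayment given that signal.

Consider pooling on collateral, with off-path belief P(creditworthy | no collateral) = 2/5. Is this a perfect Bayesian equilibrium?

No

On the equilibrium path (collateral) the lender holds the prior 1/5 and pays 1/5·269 + 4/5·209 = 221. Off-path (no collateral) belief 2/5 gives 2/5·269 + 3/5·209 = 233.
Creditworthy: collateral gives 221 − 14 = 207; no collateral gives 233 − 12 = 221. Deviates. ✗
Subprime: collateral gives 221 − 97 = 124; no collateral gives 233 − 12 = 221. Deviates. ✗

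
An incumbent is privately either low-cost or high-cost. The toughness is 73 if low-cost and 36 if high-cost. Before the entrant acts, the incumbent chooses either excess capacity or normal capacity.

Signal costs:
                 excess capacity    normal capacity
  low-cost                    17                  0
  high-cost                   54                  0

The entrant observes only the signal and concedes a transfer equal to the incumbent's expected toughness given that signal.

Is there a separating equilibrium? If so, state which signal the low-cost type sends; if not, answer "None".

excess capacity

Try low-cost → excess capacity, high-cost → normal capacity:
  Under separation the entrant infers type exactly: excess capacity → low-cost (pays 73), normal capacity → high-cost (pays 36).
  Low-cost: excess capacity gives 73 − 17 = 56; normal capacity gives 36 − 0 = 36. No deviation. ✓
  High-cost: normal capacity gives 36 − 0 = 36; excess capacity gives 73 − 54 = 19. No deviation. ✓
Both hold — the low-cost type sends excess capacity.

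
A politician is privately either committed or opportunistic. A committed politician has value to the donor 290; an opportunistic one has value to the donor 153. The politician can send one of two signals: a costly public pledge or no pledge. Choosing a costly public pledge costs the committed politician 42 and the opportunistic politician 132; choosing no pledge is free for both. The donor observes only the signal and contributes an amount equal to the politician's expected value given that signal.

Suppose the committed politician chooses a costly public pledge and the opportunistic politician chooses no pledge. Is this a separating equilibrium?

No

If types separate, pledge earns payment 290 and no pledge earns 153.
Committed: pledge gives 290 − 42 = 248; no pledge gives 153 − 0 = 153. No deviation. ✓
Opportunistic: no pledge gives 153 − 0 = 153; pledge gives 290 − 132 = 158. Would deviate. ✗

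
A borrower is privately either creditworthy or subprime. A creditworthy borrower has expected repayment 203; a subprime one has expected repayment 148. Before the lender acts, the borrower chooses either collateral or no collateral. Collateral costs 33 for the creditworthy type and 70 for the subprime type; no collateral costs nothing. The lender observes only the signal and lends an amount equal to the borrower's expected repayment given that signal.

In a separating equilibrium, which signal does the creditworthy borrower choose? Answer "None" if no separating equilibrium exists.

Try creditworthy → collateral, subprime → no collateral:
  Under separation the lender infers type exactly: collateral → creditworthy (pays 203), no collateral → subprime (pays 148).
  Creditworthy: collateral gives 203 − 33 = 170; no collateral gives 148 − 0 = 148. No deviation. ✓
  Subprime: no collateral gives 148 − 0 = 148; collateral gives 203 − 70 = 133. No deviation. ✓
Both hold — the creditworthy type sends collateral.

collateral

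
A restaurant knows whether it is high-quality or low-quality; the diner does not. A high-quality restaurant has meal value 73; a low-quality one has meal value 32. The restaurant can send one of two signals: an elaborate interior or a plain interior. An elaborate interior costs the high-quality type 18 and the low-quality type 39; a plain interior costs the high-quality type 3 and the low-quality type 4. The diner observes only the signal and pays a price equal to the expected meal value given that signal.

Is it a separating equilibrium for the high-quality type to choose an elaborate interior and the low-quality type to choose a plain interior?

If types separate, elaborate interior earns payment 73 and plain interior earns 32.
High-quality: elaborate interior gives 73 − 18 = 55; plain interior gives 32 − 3 = 29. No deviation. ✓
Low-quality: plain interior gives 32 − 4 = 28; elaborate interior gives 73 − 39 = 34. Would deviate. ✗

No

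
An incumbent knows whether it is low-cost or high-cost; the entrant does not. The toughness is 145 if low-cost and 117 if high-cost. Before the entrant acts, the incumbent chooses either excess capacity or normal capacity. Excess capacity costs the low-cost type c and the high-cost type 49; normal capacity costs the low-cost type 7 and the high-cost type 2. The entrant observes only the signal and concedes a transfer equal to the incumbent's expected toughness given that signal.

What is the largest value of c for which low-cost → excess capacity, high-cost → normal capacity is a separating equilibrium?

35

Under separation: excess capacity → low-cost (pays 145); normal capacity → high-cost (pays 117).
High-cost: 117 − 2 = 115 ≥ 145 − 49 = 96. Holds regardless of c. ✓
Low-cost: 145 − c ≥ 117 − 7, so c ≤ 145 − 110 = 35.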